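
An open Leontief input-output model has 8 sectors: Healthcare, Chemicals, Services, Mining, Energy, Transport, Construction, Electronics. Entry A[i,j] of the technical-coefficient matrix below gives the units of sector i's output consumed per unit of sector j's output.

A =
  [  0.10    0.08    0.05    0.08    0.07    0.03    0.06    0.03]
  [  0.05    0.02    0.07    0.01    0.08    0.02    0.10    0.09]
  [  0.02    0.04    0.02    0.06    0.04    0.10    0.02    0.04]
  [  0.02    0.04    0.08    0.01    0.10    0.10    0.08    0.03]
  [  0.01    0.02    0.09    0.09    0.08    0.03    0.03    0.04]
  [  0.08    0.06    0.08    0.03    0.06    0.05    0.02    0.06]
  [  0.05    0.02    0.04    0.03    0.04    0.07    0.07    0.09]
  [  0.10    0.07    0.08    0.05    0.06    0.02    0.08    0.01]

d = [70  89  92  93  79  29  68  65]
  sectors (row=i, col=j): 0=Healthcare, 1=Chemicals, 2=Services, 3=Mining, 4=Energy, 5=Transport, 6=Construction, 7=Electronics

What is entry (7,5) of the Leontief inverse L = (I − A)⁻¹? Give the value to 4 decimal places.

Form M = I − A:
  [  0.90   -0.08   -0.05   -0.08   -0.07   -0.03   -0.06   -0.03]
  [ -0.05    0.98   -0.07   -0.01   -0.08   -0.02   -0.10   -0.09]
  [ -0.02   -0.04    0.98   -0.06   -0.04   -0.10   -0.02   -0.04]
  [ -0.02   -0.04   -0.08    0.99   -0.10   -0.10   -0.08   -0.03]
  [ -0.01   -0.02   -0.09   -0.09    0.92   -0.03   -0.03   -0.04]
  [ -0.08   -0.06   -0.08   -0.03   -0.06    0.95   -0.02   -0.06]
  [ -0.05   -0.02   -0.04   -0.03   -0.04   -0.07    0.93   -0.09]
  [ -0.10   -0.07   -0.08   -0.05   -0.06   -0.02   -0.08    0.99]
Leontief inverse L = M⁻¹:
  [  1.1452    0.1176    0.1054    0.1213    0.1297    0.0764    0.1114    0.0733]
  [  0.0908    1.0527    0.1165    0.0491    0.1272    0.0596    0.1420    0.1263]
  [  0.0523    0.0668    1.0607    0.0856    0.0806    0.1316    0.0521    0.0691]
  [  0.0590    0.0721    0.1297    1.0485    0.1494    0.1423    0.1185    0.0708]
  [  0.0384    0.0471    0.1327    0.1215    1.1250    0.0707    0.0647    0.0701]
  [  0.1218    0.0950    0.1280    0.0683    0.1105    1.0892    0.0619    0.0957]
  [  0.0922    0.0534    0.0858    0.0641    0.0857    0.1069    1.1100    0.1239]
  [  0.1415    0.1044    0.1287    0.0895    0.1135    0.0647    0.1264    1.0518]
Total output x = L · d:
  x_0 = 1.1452·70 + 0.1176·89 + 0.1054·92 + 0.1213·93 + 0.1297·79 + 0.0764·29 + 0.1114·68 + 0.0733·65 = 136.4123
  x_1 = 0.0908·70 + 1.0527·89 + 0.1165·92 + 0.0491·93 + 0.1272·79 + 0.0596·29 + 0.1420·68 + 0.1263·65 = 144.9728
  x_2 = 0.0523·70 + 0.0668·89 + 1.0607·92 + 0.0856·93 + 0.0806·79 + 0.1316·29 + 0.0521·68 + 0.0691·65 = 133.3616
  x_3 = 0.0590·70 + 0.0721·89 + 0.1297·92 + 1.0485·93 + 0.1494·79 + 0.1423·29 + 0.1185·68 + 0.0708·65 = 148.5871
  x_4 = 0.0384·70 + 0.0471·89 + 0.1327·92 + 0.1215·93 + 1.1250·79 + 0.0707·29 + 0.0647·68 + 0.0701·65 = 130.2775
  x_5 = 0.1218·70 + 0.0950·89 + 0.1280·92 + 0.0683·93 + 0.1105·79 + 1.0892·29 + 0.0619·68 + 0.0957·65 = 85.8465
  x_6 = 0.0922·70 + 0.0534·89 + 0.0858·92 + 0.0641·93 + 0.0857·79 + 0.1069·29 + 1.1100·68 + 0.1239·65 = 118.4708
  x_7 = 0.1415·70 + 0.1044·89 + 0.1287·92 + 0.0895·93 + 0.1135·79 + 0.0647·29 + 0.1264·68 + 1.0518·65 = 127.1706

L[7,5] = 0.0647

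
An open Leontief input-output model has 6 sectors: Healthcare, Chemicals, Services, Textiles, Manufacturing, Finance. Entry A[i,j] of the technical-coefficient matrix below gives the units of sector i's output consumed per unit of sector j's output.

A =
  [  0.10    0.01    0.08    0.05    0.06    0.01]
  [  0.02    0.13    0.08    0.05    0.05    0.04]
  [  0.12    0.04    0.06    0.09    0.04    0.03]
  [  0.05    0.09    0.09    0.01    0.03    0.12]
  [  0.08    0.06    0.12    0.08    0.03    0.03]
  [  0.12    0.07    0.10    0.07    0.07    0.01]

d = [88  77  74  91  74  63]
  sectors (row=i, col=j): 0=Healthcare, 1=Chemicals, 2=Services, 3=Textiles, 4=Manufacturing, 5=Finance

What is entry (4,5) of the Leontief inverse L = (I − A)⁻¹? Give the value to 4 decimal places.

Form M = I − A:
  [  0.90   -0.01   -0.08   -0.05   -0.06   -0.01]
  [ -0.02    0.87   -0.08   -0.05   -0.05   -0.04]
  [ -0.12   -0.04    0.94   -0.09   -0.04   -0.03]
  [ -0.05   -0.09   -0.09    0.99   -0.03   -0.12]
  [ -0.08   -0.06   -0.12   -0.08    0.97   -0.03]
  [ -0.12   -0.07   -0.10   -0.07   -0.07    0.99]
Leontief inverse L = M⁻¹:
  [  1.1436    0.0349    0.1214    0.0792    0.0821    0.0287]
  [  0.0637    1.1755    0.1304    0.0853    0.0772    0.0648]
  [  0.1700    0.0749    1.1110    0.1228    0.0680    0.0554]
  [  0.1045    0.1319    0.1434    1.0500    0.0617    0.1399]
  [  0.1334    0.0992    0.1723    0.1170    1.0591    0.0569]
  [  0.1771    0.1113    0.1585    0.1105    0.1015    1.0377]
Total output x = L · d:
  x_0 = 1.1436·88 + 0.0349·77 + 0.1214·74 + 0.0792·91 + 0.0821·74 + 0.0287·63 = 127.4006
  x_1 = 0.0637·88 + 1.1755·77 + 0.1304·74 + 0.0853·91 + 0.0772·74 + 0.0648·63 = 123.3251
  x_2 = 0.1700·88 + 0.0749·77 + 1.1110·74 + 0.1228·91 + 0.0680·74 + 0.0554·63 = 122.6336
  x_3 = 0.1045·88 + 0.1319·77 + 0.1434·74 + 1.0500·91 + 0.0617·74 + 0.1399·63 = 138.8962
  x_4 = 0.1334·88 + 0.0992·77 + 0.1723·74 + 0.1170·91 + 1.0591·74 + 0.0569·63 = 124.7258
  x_5 = 0.1771·88 + 0.1113·77 + 0.1585·74 + 0.1105·91 + 0.1015·74 + 1.0377·63 = 118.8260

L[4,5] = 0.0569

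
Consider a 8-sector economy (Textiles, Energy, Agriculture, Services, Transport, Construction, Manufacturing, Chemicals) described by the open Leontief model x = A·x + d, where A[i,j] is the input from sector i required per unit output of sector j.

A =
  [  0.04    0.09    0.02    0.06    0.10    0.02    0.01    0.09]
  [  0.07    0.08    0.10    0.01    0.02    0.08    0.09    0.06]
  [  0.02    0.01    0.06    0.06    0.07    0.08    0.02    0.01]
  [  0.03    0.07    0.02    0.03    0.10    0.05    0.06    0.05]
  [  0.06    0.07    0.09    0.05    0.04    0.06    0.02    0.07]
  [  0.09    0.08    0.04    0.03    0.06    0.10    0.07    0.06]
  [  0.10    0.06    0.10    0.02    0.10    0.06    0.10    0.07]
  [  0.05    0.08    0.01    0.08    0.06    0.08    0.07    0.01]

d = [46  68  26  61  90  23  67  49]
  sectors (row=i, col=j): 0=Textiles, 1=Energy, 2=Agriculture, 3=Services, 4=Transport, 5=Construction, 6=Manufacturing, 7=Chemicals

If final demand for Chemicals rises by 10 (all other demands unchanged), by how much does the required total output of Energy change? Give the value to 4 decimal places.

Form M = I − A:
  [  0.96   -0.09   -0.02   -0.06   -0.10   -0.02   -0.01   -0.09]
  [ -0.07    0.92   -0.10   -0.01   -0.02   -0.08   -0.09   -0.06]
  [ -0.02   -0.01    0.94   -0.06   -0.07   -0.08   -0.02   -0.01]
  [ -0.03   -0.07   -0.02    0.97   -0.10   -0.05   -0.06   -0.05]
  [ -0.06   -0.07   -0.09   -0.05    0.96   -0.06   -0.02   -0.07]
  [ -0.09   -0.08   -0.04   -0.03   -0.06    0.90   -0.07   -0.06]
  [ -0.10   -0.06   -0.10   -0.02   -0.10   -0.06    0.90   -0.07]
  [ -0.05   -0.08   -0.01   -0.08   -0.06   -0.08   -0.07    0.99]
Leontief inverse L = M⁻¹:
  [  1.0854    0.1468    0.0653    0.0946    0.1492    0.0735    0.0538    0.1318]
  [  0.1280    1.1432    0.1563    0.0503    0.0848    0.1462    0.1444    0.1101]
  [  0.0550    0.0498    1.0938    0.0856    0.1110    0.1222    0.0509    0.0422]
  [  0.0784    0.1245    0.0683    1.0620    0.1495    0.1031    0.1042    0.0932]
  [  0.1069    0.1261    0.1355    0.0870    1.0955    0.1178    0.0649    0.1123]
  [  0.1519    0.1509    0.0974    0.0718    0.1270    1.1678    0.1264    0.1163]
  [  0.1670    0.1358    0.1670    0.0701    0.1772    0.1353    1.1596    0.1314]
  [  0.1026    0.1398    0.0604    0.1116    0.1168    0.1362    0.1195    1.0591]
Total output x = L · d:
  x_0 = 1.0854·46 + 0.1468·68 + 0.0653·26 + 0.0946·61 + 0.1492·90 + 0.0735·23 + 0.0538·67 + 0.1318·49 = 92.5537
  x_1 = 0.1280·46 + 1.1432·68 + 0.1563·26 + 0.0503·61 + 0.0848·90 + 0.1462·23 + 0.1444·67 + 0.1101·49 = 116.8228
  x_2 = 0.0550·46 + 0.0498·68 + 1.0938·26 + 0.0856·61 + 0.1110·90 + 0.1222·23 + 0.0509·67 + 0.0422·49 = 57.8598
  x_3 = 0.0784·46 + 0.1245·68 + 0.0683·26 + 1.0620·61 + 0.1495·90 + 0.1031·23 + 0.1042·67 + 0.0932·49 = 106.0004
  x_4 = 0.1069·46 + 0.1261·68 + 0.1355·26 + 0.0870·61 + 1.0955·90 + 0.1178·23 + 0.0649·67 + 0.1123·49 = 133.4788
  x_5 = 0.1519·46 + 0.1509·68 + 0.0974·26 + 0.0718·61 + 0.1270·90 + 1.1678·23 + 0.1264·67 + 0.1163·49 = 76.6195
  x_6 = 0.1670·46 + 0.1358·68 + 0.1670·26 + 0.0701·61 + 0.1772·90 + 0.1353·23 + 1.1596·67 + 0.1314·49 = 128.7175
  x_7 = 0.1026·46 + 0.1398·68 + 0.0604·26 + 0.1116·61 + 0.1168·90 + 0.1362·23 + 0.1195·67 + 1.0591·49 = 96.1421
Δx_1 = L[1,7] · Δd_7 = 0.1101 · 10 = 1.1011

1.1011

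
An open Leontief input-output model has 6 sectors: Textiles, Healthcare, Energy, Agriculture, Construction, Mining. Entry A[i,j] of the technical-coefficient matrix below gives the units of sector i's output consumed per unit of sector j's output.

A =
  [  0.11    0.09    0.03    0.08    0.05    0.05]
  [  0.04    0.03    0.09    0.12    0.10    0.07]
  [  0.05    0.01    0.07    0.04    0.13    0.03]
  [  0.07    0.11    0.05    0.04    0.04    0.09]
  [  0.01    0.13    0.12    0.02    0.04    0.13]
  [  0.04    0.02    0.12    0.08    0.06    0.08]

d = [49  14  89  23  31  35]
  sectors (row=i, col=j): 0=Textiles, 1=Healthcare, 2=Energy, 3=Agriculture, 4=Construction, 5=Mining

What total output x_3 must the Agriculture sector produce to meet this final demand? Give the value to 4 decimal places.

Form M = I − A:
  [  0.89   -0.09   -0.03   -0.08   -0.05   -0.05]
  [ -0.04    0.97   -0.09   -0.12   -0.10   -0.07]
  [ -0.05   -0.01    0.93   -0.04   -0.13   -0.03]
  [ -0.07   -0.11   -0.05    0.96   -0.04   -0.09]
  [ -0.01   -0.13   -0.12   -0.02    0.96   -0.13]
  [ -0.04   -0.02   -0.12   -0.08   -0.06    0.92]
Leontief inverse L = M⁻¹:
  [  1.1501    0.1371    0.0828    0.1269    0.0970    0.1018]
  [  0.0773    1.0810    0.1520    0.1618    0.1520    0.1287]
  [  0.0757    0.0504    1.1177    0.0689    0.1681    0.0749]
  [  0.1054    0.1490    0.1058    1.0870    0.0893    0.1395]
  [  0.0441    0.1653    0.1869    0.0704    1.1009    0.1835]
  [  0.0736    0.0598    0.1741    0.1171    0.1090    1.1280]
Total output x = L · d:
  x_0 = 1.1501·49 + 0.1371·14 + 0.0828·89 + 0.1269·23 + 0.0970·31 + 0.1018·35 = 75.1333
  x_1 = 0.0773·49 + 1.0810·14 + 0.1520·89 + 0.1618·23 + 0.1520·31 + 0.1287·35 = 45.3951
  x_2 = 0.0757·49 + 0.0504·14 + 1.1177·89 + 0.0689·23 + 0.1681·31 + 0.0749·35 = 113.3059
  x_3 = 0.1054·49 + 0.1490·14 + 0.1058·89 + 1.0870·23 + 0.0893·31 + 0.1395·35 = 49.3162
  x_4 = 0.0441·49 + 0.1653·14 + 0.1869·89 + 0.0704·23 + 1.1009·31 + 0.1835·35 = 63.2809
  x_5 = 0.0736·49 + 0.0598·14 + 0.1741·89 + 0.1171·23 + 0.1090·31 + 1.1280·35 = 65.4914

49.3162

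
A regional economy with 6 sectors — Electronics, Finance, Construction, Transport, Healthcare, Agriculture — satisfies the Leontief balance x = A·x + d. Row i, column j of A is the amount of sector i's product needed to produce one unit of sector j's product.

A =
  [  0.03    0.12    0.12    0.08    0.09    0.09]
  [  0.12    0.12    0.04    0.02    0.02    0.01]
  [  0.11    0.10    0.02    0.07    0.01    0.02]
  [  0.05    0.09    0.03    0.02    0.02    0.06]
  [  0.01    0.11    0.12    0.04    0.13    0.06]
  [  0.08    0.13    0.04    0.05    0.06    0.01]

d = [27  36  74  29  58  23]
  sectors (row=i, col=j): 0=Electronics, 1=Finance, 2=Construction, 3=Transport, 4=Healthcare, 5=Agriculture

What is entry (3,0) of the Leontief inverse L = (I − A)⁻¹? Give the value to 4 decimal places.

Form M = I − A:
  [  0.97   -0.12   -0.12   -0.08   -0.09   -0.09]
  [ -0.12    0.88   -0.04   -0.02   -0.02   -0.01]
  [ -0.11   -0.10    0.98   -0.07   -0.01   -0.02]
  [ -0.05   -0.09   -0.03    0.98   -0.02   -0.06]
  [ -0.01   -0.11   -0.12   -0.04    0.87   -0.06]
  [ -0.08   -0.13   -0.04   -0.05   -0.06    0.99]
Leontief inverse L = M⁻¹:
  [  1.0937    0.2142    0.1672    0.1171    0.1310    0.1200]
  [  0.1607    1.1827    0.0766    0.0464    0.0481    0.0338]
  [  0.1484    0.1608    1.0543    0.0944    0.0364    0.0443]
  [  0.0840    0.1406    0.0560    1.0397    0.0417    0.0757]
  [  0.0657    0.1943    0.1651    0.0733    1.1703    0.0866]
  [  0.1237    0.1980    0.0790    0.0763    0.0914    1.0351]
Total output x = L · d:
  x_0 = 1.0937·27 + 0.2142·36 + 0.1672·74 + 0.1171·29 + 0.1310·58 + 0.1200·23 = 63.3610
  x_1 = 0.1607·27 + 1.1827·36 + 0.0766·74 + 0.0464·29 + 0.0481·58 + 0.0338·23 = 57.5025
  x_2 = 0.1484·27 + 0.1608·36 + 1.0543·74 + 0.0944·29 + 0.0364·58 + 0.0443·23 = 93.6812
  x_3 = 0.0840·27 + 0.1406·36 + 0.0560·74 + 1.0397·29 + 0.0417·58 + 0.0757·23 = 45.7872
  x_4 = 0.0657·27 + 0.1943·36 + 0.1651·74 + 0.0733·29 + 1.1703·58 + 0.0866·23 = 92.9773
  x_5 = 0.1237·27 + 0.1980·36 + 0.0790·74 + 0.0763·29 + 0.0914·58 + 1.0351·23 = 47.6358

L[3,0] = 0.0840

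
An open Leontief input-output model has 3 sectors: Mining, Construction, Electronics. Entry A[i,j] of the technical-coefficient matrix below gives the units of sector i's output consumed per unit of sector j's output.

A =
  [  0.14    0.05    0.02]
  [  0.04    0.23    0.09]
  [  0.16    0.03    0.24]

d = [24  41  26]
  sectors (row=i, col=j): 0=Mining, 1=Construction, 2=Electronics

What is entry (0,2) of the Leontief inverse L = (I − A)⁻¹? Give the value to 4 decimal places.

Form M = I − A:
  [  0.86   -0.05   -0.02]
  [ -0.04    0.77   -0.09]
  [ -0.16   -0.03    0.76]
Leontief inverse L = M⁻¹:
  [  1.1739    0.0778    0.0401]
  [  0.0903    1.3107    0.1576]
  [  0.2507    0.0681    1.3305]
Total output x = L · d:
  x_0 = 1.1739·24 + 0.0778·41 + 0.0401·26 = 32.4049
  x_1 = 0.0903·24 + 1.3107·41 + 0.1576·26 = 60.0030
  x_2 = 0.2507·24 + 0.0681·41 + 1.3305·26 = 43.4011

L[0,2] = 0.0401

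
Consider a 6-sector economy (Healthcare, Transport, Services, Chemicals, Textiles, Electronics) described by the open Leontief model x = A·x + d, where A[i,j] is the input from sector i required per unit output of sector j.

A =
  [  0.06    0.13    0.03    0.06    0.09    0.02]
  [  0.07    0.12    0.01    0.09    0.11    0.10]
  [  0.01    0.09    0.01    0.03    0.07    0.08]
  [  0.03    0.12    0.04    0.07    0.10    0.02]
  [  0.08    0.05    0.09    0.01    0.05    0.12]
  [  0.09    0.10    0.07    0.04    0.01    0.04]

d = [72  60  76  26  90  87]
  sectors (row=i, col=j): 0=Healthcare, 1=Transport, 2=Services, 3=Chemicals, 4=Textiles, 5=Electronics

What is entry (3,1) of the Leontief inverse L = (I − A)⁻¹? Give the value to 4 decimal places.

L[3,1] = 0.1838

Form M = I − A:
  [  0.94   -0.13   -0.03   -0.06   -0.09   -0.02]
  [ -0.07    0.88   -0.01   -0.09   -0.11   -0.10]
  [ -0.01   -0.09    0.99   -0.03   -0.07   -0.08]
  [ -0.03   -0.12   -0.04    0.93   -0.10   -0.02]
  [ -0.08   -0.05   -0.09   -0.01    0.95   -0.12]
  [ -0.09   -0.10   -0.07   -0.04   -0.01    0.96]
Leontief inverse L = M⁻¹:
  [  1.1008    0.1974    0.0570    0.0964    0.1422    0.0680]
  [  0.1241    1.2054    0.0479    0.1348    0.1707    0.1563]
  [  0.0429    0.1385    1.0326    0.0556    0.1033    0.1154]
  [  0.0689    0.1838    0.0670    1.1042    0.1497    0.0679]
  [  0.1196    0.1157    0.1172    0.0414    1.0921    0.1617]
  [  0.1234    0.1630    0.0896    0.0736    0.0563    1.0773]
Total output x = L · d:
  x_0 = 1.1008·72 + 0.1974·60 + 0.0570·76 + 0.0964·26 + 0.1422·90 + 0.0680·87 = 116.6601
  x_1 = 0.1241·72 + 1.2054·60 + 0.0479·76 + 0.1348·26 + 0.1707·90 + 0.1563·87 = 117.3665
  x_2 = 0.0429·72 + 0.1385·60 + 1.0326·76 + 0.0556·26 + 0.1033·90 + 0.1154·87 = 110.6571
  x_3 = 0.0689·72 + 0.1838·60 + 0.0670·76 + 1.1042·26 + 0.1497·90 + 0.0679·87 = 69.1637
  x_4 = 0.1196·72 + 0.1157·60 + 0.1172·76 + 0.0414·26 + 1.0921·90 + 0.1617·87 = 137.8872
  x_5 = 0.1234·72 + 0.1630·60 + 0.0896·76 + 0.0736·26 + 0.0563·90 + 1.0773·87 = 126.1745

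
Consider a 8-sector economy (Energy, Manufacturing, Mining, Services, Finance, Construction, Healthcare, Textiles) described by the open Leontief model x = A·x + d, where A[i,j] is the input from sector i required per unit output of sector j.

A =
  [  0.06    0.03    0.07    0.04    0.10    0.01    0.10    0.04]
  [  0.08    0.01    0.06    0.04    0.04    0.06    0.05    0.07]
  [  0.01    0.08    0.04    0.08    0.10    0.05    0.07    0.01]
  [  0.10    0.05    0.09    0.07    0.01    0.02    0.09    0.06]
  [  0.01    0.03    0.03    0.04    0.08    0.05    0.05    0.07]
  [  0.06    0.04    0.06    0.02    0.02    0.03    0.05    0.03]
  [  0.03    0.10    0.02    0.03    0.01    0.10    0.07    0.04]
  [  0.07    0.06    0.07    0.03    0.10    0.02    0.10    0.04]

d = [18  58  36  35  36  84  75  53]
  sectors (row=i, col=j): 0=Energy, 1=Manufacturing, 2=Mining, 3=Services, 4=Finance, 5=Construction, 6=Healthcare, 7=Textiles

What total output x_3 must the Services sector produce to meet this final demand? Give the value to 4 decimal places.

75.7987

Form M = I − A:
  [  0.94   -0.03   -0.07   -0.04   -0.10   -0.01   -0.10   -0.04]
  [ -0.08    0.99   -0.06   -0.04   -0.04   -0.06   -0.05   -0.07]
  [ -0.01   -0.08    0.96   -0.08   -0.10   -0.05   -0.07   -0.01]
  [ -0.10   -0.05   -0.09    0.93   -0.01   -0.02   -0.09   -0.06]
  [ -0.01   -0.03   -0.03   -0.04    0.92   -0.05   -0.05   -0.07]
  [ -0.06   -0.04   -0.06   -0.02   -0.02    0.97   -0.05   -0.03]
  [ -0.03   -0.10   -0.02   -0.03   -0.01   -0.10    0.93   -0.04]
  [ -0.07   -0.06   -0.07   -0.03   -0.10   -0.02   -0.10    0.96]
Leontief inverse L = M⁻¹:
  [  1.0942    0.0722    0.1075    0.0741    0.1455    0.0479    0.1553    0.0752]
  [  0.1150    1.0477    0.0981    0.0705    0.0834    0.0895    0.1029    0.0998]
  [  0.0477    0.1169    1.0786    0.1130    0.1370    0.0861    0.1205    0.0465]
  [  0.1442    0.0971    0.1364    1.1093    0.0602    0.0585    0.1551    0.0965]
  [  0.0400    0.0618    0.0618    0.0655    1.1148    0.0779    0.0933    0.0985]
  [  0.0860    0.0683    0.0878    0.0437    0.0519    1.0544    0.0889    0.0526]
  [  0.0677    0.1331    0.0565    0.0564    0.0425    0.1317    1.1164    0.0704]
  [  0.1080    0.1040    0.1110    0.0663    0.1493    0.0610    0.1593    1.0785]
Total output x = L · d:
  x_0 = 1.0942·18 + 0.0722·58 + 0.1075·36 + 0.0741·35 + 0.1455·36 + 0.0479·84 + 0.1553·75 + 0.0752·53 = 55.2326
  x_1 = 0.1150·18 + 1.0477·58 + 0.0981·36 + 0.0705·35 + 0.0834·36 + 0.0895·84 + 0.1029·75 + 0.0998·53 = 92.3574
  x_2 = 0.0477·18 + 0.1169·58 + 1.0786·36 + 0.1130·35 + 0.1370·36 + 0.0861·84 + 0.1205·75 + 0.0465·53 = 74.0947
  x_3 = 0.1442·18 + 0.0971·58 + 0.1364·36 + 1.1093·35 + 0.0602·36 + 0.0585·84 + 0.1551·75 + 0.0965·53 = 75.7987
  x_4 = 0.0400·18 + 0.0618·58 + 0.0618·36 + 0.0655·35 + 1.1148·36 + 0.0779·84 + 0.0933·75 + 0.0985·53 = 67.7234
  x_5 = 0.0860·18 + 0.0683·58 + 0.0878·36 + 0.0437·35 + 0.0519·36 + 1.0544·84 + 0.0889·75 + 0.0526·53 = 110.0942
  x_6 = 0.0677·18 + 0.1331·58 + 0.0565·36 + 0.0564·35 + 0.0425·36 + 0.1317·84 + 1.1164·75 + 0.0704·53 = 113.0013
  x_7 = 0.1080·18 + 0.1040·58 + 0.1110·36 + 0.0663·35 + 0.1493·36 + 0.0610·84 + 0.1593·75 + 1.0785·53 = 93.8986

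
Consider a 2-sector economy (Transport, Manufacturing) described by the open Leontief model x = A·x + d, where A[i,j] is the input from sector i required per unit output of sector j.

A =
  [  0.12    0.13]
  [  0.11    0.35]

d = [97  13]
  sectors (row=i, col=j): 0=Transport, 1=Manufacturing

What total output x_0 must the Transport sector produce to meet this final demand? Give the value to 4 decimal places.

Form M = I − A:
  [  0.88   -0.13]
  [ -0.11    0.65]
Leontief inverse L = M⁻¹:
  [  1.1655    0.2331]
  [  0.1972    1.5779]
Total output x = L · d:
  x_0 = 1.1655·97 + 0.2331·13 = 116.0839
  x_1 = 0.1972·97 + 1.5779·13 = 39.6450

116.0839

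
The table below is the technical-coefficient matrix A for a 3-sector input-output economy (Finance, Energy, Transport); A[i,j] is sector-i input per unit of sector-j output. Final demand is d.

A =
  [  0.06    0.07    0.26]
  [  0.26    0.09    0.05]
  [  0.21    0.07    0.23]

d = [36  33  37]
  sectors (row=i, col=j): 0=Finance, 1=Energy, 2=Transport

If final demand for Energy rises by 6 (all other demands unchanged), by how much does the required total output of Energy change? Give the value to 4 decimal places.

Form M = I − A:
  [  0.94   -0.07   -0.26]
  [ -0.26    0.91   -0.05]
  [ -0.21   -0.07    0.77]
Leontief inverse L = M⁻¹:
  [  1.1894    0.1230    0.4096]
  [  0.3594    1.1416    0.1955]
  [  0.3570    0.1373    1.4282]
Total output x = L · d:
  x_0 = 1.1894·36 + 0.1230·33 + 0.4096·37 = 62.0303
  x_1 = 0.3594·36 + 1.1416·33 + 0.1955·37 = 57.8453
  x_2 = 0.3570·36 + 0.1373·33 + 1.4282·37 = 70.2280
Δx_1 = L[1,1] · Δd_1 = 1.1416 · 6 = 6.8495

6.8495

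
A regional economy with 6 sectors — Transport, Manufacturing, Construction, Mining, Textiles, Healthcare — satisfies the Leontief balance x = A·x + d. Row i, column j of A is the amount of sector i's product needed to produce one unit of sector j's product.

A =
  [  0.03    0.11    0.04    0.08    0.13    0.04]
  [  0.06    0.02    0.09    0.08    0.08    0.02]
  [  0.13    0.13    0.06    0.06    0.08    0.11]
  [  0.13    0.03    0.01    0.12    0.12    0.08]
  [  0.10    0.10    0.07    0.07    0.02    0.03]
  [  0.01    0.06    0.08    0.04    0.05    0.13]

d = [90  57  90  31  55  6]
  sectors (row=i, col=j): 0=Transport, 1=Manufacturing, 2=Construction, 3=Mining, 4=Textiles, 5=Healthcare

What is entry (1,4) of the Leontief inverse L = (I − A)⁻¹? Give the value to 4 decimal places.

Form M = I − A:
  [  0.97   -0.11   -0.04   -0.08   -0.13   -0.04]
  [ -0.06    0.98   -0.09   -0.08   -0.08   -0.02]
  [ -0.13   -0.13    0.94   -0.06   -0.08   -0.11]
  [ -0.13   -0.03   -0.01    0.88   -0.12   -0.08]
  [ -0.10   -0.10   -0.07   -0.07    0.98   -0.03]
  [ -0.01   -0.06   -0.08   -0.04   -0.05    0.87]
Leontief inverse L = M⁻¹:
  [  1.0908    0.1620    0.0844    0.1382    0.1860    0.0837]
  [  0.1144    1.0709    0.1239    0.1295    0.1317    0.0620]
  [  0.1986    0.2018    1.1196    0.1333    0.1594    0.1731]
  [  0.1932    0.0929    0.0553    1.1873    0.1899    0.1337]
  [  0.1527    0.1501    0.1089    0.1242    1.0807    0.0729]
  [  0.0564    0.1072    0.1213    0.0845    0.0967    1.1809]
Total output x = L · d:
  x_0 = 1.0908·90 + 0.1620·57 + 0.0844·90 + 0.1382·31 + 0.1860·55 + 0.0837·6 = 130.0166
  x_1 = 0.1144·90 + 1.0709·57 + 0.1239·90 + 0.1295·31 + 0.1317·55 + 0.0620·6 = 94.1165
  x_2 = 0.1986·90 + 0.2018·57 + 1.1196·90 + 0.1333·31 + 0.1594·55 + 0.1731·6 = 144.0745
  x_3 = 0.1932·90 + 0.0929·57 + 0.0553·90 + 1.1873·31 + 0.1899·55 + 0.1337·6 = 75.7221
  x_4 = 0.1527·90 + 0.1501·57 + 0.1089·90 + 0.1242·31 + 1.0807·55 + 0.0729·6 = 95.8292
  x_5 = 0.0564·90 + 0.1072·57 + 0.1213·90 + 0.0845·31 + 0.0967·55 + 1.1809·6 = 37.1189

L[1,4] = 0.1317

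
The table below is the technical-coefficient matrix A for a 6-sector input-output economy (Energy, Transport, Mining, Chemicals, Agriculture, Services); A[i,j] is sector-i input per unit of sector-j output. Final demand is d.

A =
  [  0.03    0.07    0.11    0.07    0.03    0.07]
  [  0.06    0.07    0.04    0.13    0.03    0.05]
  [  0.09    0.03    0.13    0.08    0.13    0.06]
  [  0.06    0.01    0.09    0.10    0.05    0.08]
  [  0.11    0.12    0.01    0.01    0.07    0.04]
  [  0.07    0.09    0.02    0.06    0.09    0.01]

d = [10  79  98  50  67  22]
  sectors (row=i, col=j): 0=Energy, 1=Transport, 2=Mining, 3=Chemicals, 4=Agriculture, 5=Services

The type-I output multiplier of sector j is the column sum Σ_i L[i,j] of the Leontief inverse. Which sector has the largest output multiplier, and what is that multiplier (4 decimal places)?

Chemicals (1.7479)

Form M = I − A:
  [  0.97   -0.07   -0.11   -0.07   -0.03   -0.07]
  [ -0.06    0.93   -0.04   -0.13   -0.03   -0.05]
  [ -0.09   -0.03    0.87   -0.08   -0.13   -0.06]
  [ -0.06   -0.01   -0.09    0.90   -0.05   -0.08]
  [ -0.11   -0.12   -0.01   -0.01    0.93   -0.04]
  [ -0.07   -0.09   -0.02   -0.06   -0.09    0.99]
Leontief inverse L = M⁻¹:
  [  1.0758    0.1073    0.1567    0.1209    0.0766    0.1038]
  [  0.1014    1.1048    0.0852    0.1815    0.0689    0.0856]
  [  0.1541    0.0867    1.1920    0.1397    0.1922    0.1066]
  [  0.1061    0.0484    0.1381    1.1474    0.0971    0.1150]
  [  0.1478    0.1622    0.0462    0.0560    1.1016    0.0705]
  [  0.1083    0.1274    0.0555    0.1025    0.1216    1.0407]
Total output x = L · d:
  x_0 = 1.0758·10 + 0.1073·79 + 0.1567·98 + 0.1209·50 + 0.0766·67 + 0.1038·22 = 48.0510
  x_1 = 0.1014·10 + 1.1048·79 + 0.0852·98 + 0.1815·50 + 0.0689·67 + 0.0856·22 = 112.2080
  x_2 = 0.1541·10 + 0.0867·79 + 1.1920·98 + 0.1397·50 + 0.1922·67 + 0.1066·22 = 147.4118
  x_3 = 0.1061·10 + 0.0484·79 + 0.1381·98 + 1.1474·50 + 0.0971·67 + 0.1150·22 = 84.8235
  x_4 = 0.1478·10 + 0.1622·79 + 0.0462·98 + 0.0560·50 + 1.1016·67 + 0.0705·22 = 96.9711
  x_5 = 0.1083·10 + 0.1274·79 + 0.0555·98 + 0.1025·50 + 0.1216·67 + 1.0407·22 = 52.7549
Output multipliers (column sums of L):
  Energy: 1.6934
  Transport: 1.6367
  Mining: 1.6737
  Chemicals: 1.7479
  Agriculture: 1.6579
  Services: 1.5222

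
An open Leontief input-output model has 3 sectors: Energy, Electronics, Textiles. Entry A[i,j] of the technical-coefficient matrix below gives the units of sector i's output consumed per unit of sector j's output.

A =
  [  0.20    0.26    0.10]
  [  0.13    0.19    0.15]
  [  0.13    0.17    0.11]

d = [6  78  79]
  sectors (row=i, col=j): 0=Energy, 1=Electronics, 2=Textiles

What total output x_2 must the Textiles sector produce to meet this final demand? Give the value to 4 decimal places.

Form M = I − A:
  [  0.80   -0.26   -0.10]
  [ -0.13    0.81   -0.15]
  [ -0.13   -0.17    0.89]
Leontief inverse L = M⁻¹:
  [  1.3677    0.4886    0.2360]
  [  0.2659    1.3748    0.2616]
  [  0.2506    0.3340    1.2080]
Total output x = L · d:
  x_0 = 1.3677·6 + 0.4886·78 + 0.2360·79 = 64.9602
  x_1 = 0.2659·6 + 1.3748·78 + 0.2616·79 = 129.4976
  x_2 = 0.2506·6 + 0.3340·78 + 1.2080·79 = 122.9881

122.9881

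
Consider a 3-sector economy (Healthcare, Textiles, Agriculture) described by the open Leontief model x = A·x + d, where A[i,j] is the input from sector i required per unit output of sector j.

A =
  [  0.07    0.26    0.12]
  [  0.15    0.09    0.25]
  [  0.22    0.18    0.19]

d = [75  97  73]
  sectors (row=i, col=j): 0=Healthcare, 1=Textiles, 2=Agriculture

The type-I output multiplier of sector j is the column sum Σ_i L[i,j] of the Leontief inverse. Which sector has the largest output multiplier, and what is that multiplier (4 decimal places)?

Agriculture (2.1595)

Form M = I − A:
  [  0.93   -0.26   -0.12]
  [ -0.15    0.91   -0.25]
  [ -0.22   -0.18    0.81]
Leontief inverse L = M⁻¹:
  [  1.2131    0.4070    0.3053]
  [  0.3094    1.2741    0.4391]
  [  0.3982    0.3937    1.4151]
Total output x = L · d:
  x_0 = 1.2131·75 + 0.4070·97 + 0.3053·73 = 152.7566
  x_1 = 0.3094·75 + 1.2741·97 + 0.4391·73 = 178.8492
  x_2 = 0.3982·75 + 0.3937·97 + 1.4151·73 = 171.3572
Output multipliers (column sums of L):
  Healthcare: 1.9208
  Textiles: 2.0749
  Agriculture: 2.1595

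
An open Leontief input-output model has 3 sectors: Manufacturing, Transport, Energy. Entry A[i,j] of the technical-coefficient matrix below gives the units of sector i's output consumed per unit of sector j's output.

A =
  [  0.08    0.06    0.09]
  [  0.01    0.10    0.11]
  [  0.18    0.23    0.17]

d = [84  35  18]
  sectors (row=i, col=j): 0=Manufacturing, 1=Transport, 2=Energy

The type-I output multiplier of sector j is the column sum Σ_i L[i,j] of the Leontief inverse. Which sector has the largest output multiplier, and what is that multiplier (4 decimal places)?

Transport (1.6067)

Form M = I − A:
  [  0.92   -0.06   -0.09]
  [ -0.01    0.90   -0.11]
  [ -0.18   -0.23    0.83]
Leontief inverse L = M⁻¹:
  [  1.1146    0.1089    0.1353]
  [  0.0434    1.1543    0.1577]
  [  0.2537    0.3435    1.2779]
Total output x = L · d:
  x_0 = 1.1146·84 + 0.1089·35 + 0.1353·18 = 99.8734
  x_1 = 0.0434·84 + 1.1543·35 + 0.1577·18 = 46.8844
  x_2 = 0.2537·84 + 0.3435·35 + 1.2779·18 = 56.3381
Output multipliers (column sums of L):
  Manufacturing: 1.4118
  Transport: 1.6067
  Energy: 1.5708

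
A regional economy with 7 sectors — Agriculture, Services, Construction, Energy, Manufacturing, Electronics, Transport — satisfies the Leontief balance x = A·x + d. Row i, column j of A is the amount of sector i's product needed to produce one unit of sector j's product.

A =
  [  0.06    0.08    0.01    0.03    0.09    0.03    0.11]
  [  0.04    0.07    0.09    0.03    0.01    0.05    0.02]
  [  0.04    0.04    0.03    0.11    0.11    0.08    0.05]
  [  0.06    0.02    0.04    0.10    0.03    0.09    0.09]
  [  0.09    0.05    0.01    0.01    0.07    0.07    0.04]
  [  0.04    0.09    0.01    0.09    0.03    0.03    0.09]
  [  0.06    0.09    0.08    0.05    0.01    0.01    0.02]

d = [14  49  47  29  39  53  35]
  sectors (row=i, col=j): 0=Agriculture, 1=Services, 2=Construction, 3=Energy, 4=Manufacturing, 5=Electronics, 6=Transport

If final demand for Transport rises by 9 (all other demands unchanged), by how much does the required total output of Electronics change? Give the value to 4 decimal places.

1.1140

Form M = I − A:
  [  0.94   -0.08   -0.01   -0.03   -0.09   -0.03   -0.11]
  [ -0.04    0.93   -0.09   -0.03   -0.01   -0.05   -0.02]
  [ -0.04   -0.04    0.97   -0.11   -0.11   -0.08   -0.05]
  [ -0.06   -0.02   -0.04    0.90   -0.03   -0.09   -0.09]
  [ -0.09   -0.05   -0.01   -0.01    0.93   -0.07   -0.04]
  [ -0.04   -0.09   -0.01   -0.09   -0.03    0.97   -0.09]
  [ -0.06   -0.09   -0.08   -0.05   -0.01   -0.01    0.98]
Leontief inverse L = M⁻¹:
  [  1.0975    0.1233    0.0389    0.0606    0.1175    0.0591    0.1435]
  [  0.0655    1.1013    0.1107    0.0633    0.0363    0.0769    0.0498]
  [  0.0834    0.0845    1.0566    0.1536    0.1438    0.1197    0.0960]
  [  0.0984    0.0643    0.0672    1.1453    0.0606    0.1239    0.1348]
  [  0.1209    0.0876    0.0292    0.0362    1.0964    0.0939    0.0735]
  [  0.0731    0.1280    0.0395    0.1250    0.0527    1.0597    0.1238]
  [  0.0870    0.1211    0.1029    0.0821    0.0371    0.0385    1.0505]
Total output x = L · d:
  x_0 = 1.0975·14 + 0.1233·49 + 0.0389·47 + 0.0606·29 + 0.1175·39 + 0.0591·53 + 0.1435·35 = 37.7338
  x_1 = 0.0655·14 + 1.1013·49 + 0.1107·47 + 0.0633·29 + 0.0363·39 + 0.0769·53 + 0.0498·35 = 69.1592
  x_2 = 0.0834·14 + 0.0845·49 + 1.0566·47 + 0.1536·29 + 0.1438·39 + 0.1197·53 + 0.0960·35 = 74.7344
  x_3 = 0.0984·14 + 0.0643·49 + 0.0672·47 + 1.1453·29 + 0.0606·39 + 0.1239·53 + 0.1348·35 = 54.5489
  x_4 = 0.1209·14 + 0.0876·49 + 0.0292·47 + 0.0362·29 + 1.0964·39 + 0.0939·53 + 0.0735·35 = 58.7150
  x_5 = 0.0731·14 + 0.1280·49 + 0.0395·47 + 0.1250·29 + 0.0527·39 + 1.0597·53 + 0.1238·35 = 75.3282
  x_6 = 0.0870·14 + 0.1211·49 + 0.1029·47 + 0.0821·29 + 0.0371·39 + 0.0385·53 + 1.0505·35 = 54.6275
Δx_5 = L[5,6] · Δd_6 = 0.1238 · 9 = 1.1140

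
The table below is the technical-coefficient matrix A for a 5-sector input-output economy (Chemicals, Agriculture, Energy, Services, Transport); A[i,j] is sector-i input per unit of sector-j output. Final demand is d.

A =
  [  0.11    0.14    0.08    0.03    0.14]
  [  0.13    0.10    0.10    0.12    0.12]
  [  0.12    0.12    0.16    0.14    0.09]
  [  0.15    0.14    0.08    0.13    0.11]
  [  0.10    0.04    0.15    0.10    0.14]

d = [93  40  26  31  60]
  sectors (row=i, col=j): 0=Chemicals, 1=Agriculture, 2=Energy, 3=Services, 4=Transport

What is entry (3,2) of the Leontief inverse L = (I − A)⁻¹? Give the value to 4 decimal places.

Form M = I − A:
  [  0.89   -0.14   -0.08   -0.03   -0.14]
  [ -0.13    0.90   -0.10   -0.12   -0.12]
  [ -0.12   -0.12    0.84   -0.14   -0.09]
  [ -0.15   -0.14   -0.08    0.87   -0.11]
  [ -0.10   -0.04   -0.15   -0.10    0.86]
Leontief inverse L = M⁻¹:
  [  1.2457    0.2571    0.2129    0.1448    0.2795]
  [  0.2889    1.2410    0.2491    0.2533    0.2787]
  [  0.2991    0.2809    1.3275    0.2931    0.2643]
  [  0.3201    0.2914    0.2362    1.2709    0.2800]
  [  0.2477    0.1705    0.2954    0.2275    1.2869]
Total output x = L · d:
  x_0 = 1.2457·93 + 0.2571·40 + 0.2129·26 + 0.1448·31 + 0.2795·60 = 152.9246
  x_1 = 0.2889·93 + 1.2410·40 + 0.2491·26 + 0.2533·31 + 0.2787·60 = 107.5539
  x_2 = 0.2991·93 + 0.2809·40 + 1.3275·26 + 0.2931·31 + 0.2643·60 = 98.5075
  x_3 = 0.3201·93 + 0.2914·40 + 0.2362·26 + 1.2709·31 + 0.2800·60 = 103.7641
  x_4 = 0.2477·93 + 0.1705·40 + 0.2954·26 + 0.2275·31 + 1.2869·60 = 121.7990

L[3,2] = 0.2362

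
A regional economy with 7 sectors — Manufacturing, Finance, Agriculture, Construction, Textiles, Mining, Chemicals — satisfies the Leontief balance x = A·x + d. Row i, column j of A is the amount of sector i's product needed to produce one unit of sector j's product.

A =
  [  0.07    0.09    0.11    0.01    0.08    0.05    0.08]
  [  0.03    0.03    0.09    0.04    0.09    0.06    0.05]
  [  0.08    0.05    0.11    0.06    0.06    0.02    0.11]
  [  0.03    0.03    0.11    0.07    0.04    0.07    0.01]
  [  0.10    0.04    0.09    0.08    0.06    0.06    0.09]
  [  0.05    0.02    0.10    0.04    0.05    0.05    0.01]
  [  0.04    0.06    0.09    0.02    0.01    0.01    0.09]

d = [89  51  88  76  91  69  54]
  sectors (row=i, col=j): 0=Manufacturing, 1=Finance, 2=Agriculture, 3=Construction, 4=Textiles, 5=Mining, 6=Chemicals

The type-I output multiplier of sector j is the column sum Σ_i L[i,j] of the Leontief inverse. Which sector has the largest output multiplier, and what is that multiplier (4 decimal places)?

Agriculture (2.2057)

Form M = I − A:
  [  0.93   -0.09   -0.11   -0.01   -0.08   -0.05   -0.08]
  [ -0.03    0.97   -0.09   -0.04   -0.09   -0.06   -0.05]
  [ -0.08   -0.05    0.89   -0.06   -0.06   -0.02   -0.11]
  [ -0.03   -0.03   -0.11    0.93   -0.04   -0.07   -0.01]
  [ -0.10   -0.04   -0.09   -0.08    0.94   -0.06   -0.09]
  [ -0.05   -0.02   -0.10   -0.04   -0.05    0.95   -0.01]
  [ -0.04   -0.06   -0.09   -0.02   -0.01   -0.01    0.91]
Leontief inverse L = M⁻¹:
  [  1.1224    0.1316    0.1950    0.0481    0.1287    0.0847    0.1437]
  [  0.0728    1.0612    0.1581    0.0735    0.1268    0.0886    0.0981]
  [  0.1306    0.0929    1.1954    0.0976    0.1052    0.0536    0.1731]
  [  0.0678    0.0576    0.1740    1.1014    0.0750    0.0973    0.0507]
  [  0.1531    0.0843    0.1807    0.1197    1.1084    0.0976    0.1519]
  [  0.0860    0.0468    0.1578    0.0675    0.0824    1.0741    0.0499]
  [  0.0712    0.0877    0.1448    0.0429    0.0391    0.0299    1.1321]
Total output x = L · d:
  x_0 = 1.1224·89 + 0.1316·51 + 0.1950·88 + 0.0481·76 + 0.1287·91 + 0.0847·69 + 0.1437·54 = 152.7344
  x_1 = 0.0728·89 + 1.0612·51 + 0.1581·88 + 0.0735·76 + 0.1268·91 + 0.0886·69 + 0.0981·54 = 103.0523
  x_2 = 0.1306·89 + 0.0929·51 + 1.1954·88 + 0.0976·76 + 0.1052·91 + 0.0536·69 + 0.1731·54 = 151.5844
  x_3 = 0.0678·89 + 0.0576·51 + 0.1740·88 + 1.1014·76 + 0.0750·91 + 0.0973·69 + 0.0507·54 = 124.2669
  x_4 = 0.1531·89 + 0.0843·51 + 0.1807·88 + 0.1197·76 + 1.1084·91 + 0.0976·69 + 0.1519·54 = 158.7256
  x_5 = 0.0860·89 + 0.0468·51 + 0.1578·88 + 0.0675·76 + 0.0824·91 + 1.0741·69 + 0.0499·54 = 113.3671
  x_6 = 0.0712·89 + 0.0877·51 + 0.1448·88 + 0.0429·76 + 0.0391·91 + 0.0299·69 + 1.1321·54 = 93.5619
Output multipliers (column sums of L):
  Manufacturing: 1.7039
  Finance: 1.5621
  Agriculture: 2.2057
  Construction: 1.5507
  Textiles: 1.6655
  Mining: 1.5258
  Chemicals: 1.7997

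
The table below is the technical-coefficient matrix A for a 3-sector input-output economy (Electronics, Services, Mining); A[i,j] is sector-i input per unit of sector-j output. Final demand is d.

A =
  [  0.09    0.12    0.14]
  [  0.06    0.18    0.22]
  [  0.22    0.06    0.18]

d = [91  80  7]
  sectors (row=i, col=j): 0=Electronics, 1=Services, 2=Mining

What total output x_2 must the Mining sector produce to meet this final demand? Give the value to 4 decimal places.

Form M = I − A:
  [  0.91   -0.12   -0.14]
  [ -0.06    0.82   -0.22]
  [ -0.22   -0.06    0.82]
Leontief inverse L = M⁻¹:
  [  1.1721    0.1899    0.2511]
  [  0.1735    1.2720    0.3709]
  [  0.3272    0.1440    1.3140]
Total output x = L · d:
  x_0 = 1.1721·91 + 0.1899·80 + 0.2511·7 = 123.6124
  x_1 = 0.1735·91 + 1.2720·80 + 0.3709·7 = 120.1526
  x_2 = 0.3272·91 + 0.1440·80 + 1.3140·7 = 50.4925

50.4925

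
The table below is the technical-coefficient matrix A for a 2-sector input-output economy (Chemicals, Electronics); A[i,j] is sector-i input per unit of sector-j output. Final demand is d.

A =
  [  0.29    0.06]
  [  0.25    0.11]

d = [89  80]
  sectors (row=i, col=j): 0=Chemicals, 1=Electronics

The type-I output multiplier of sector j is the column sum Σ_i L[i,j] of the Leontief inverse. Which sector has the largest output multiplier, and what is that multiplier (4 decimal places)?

Form M = I − A:
  [  0.71   -0.06]
  [ -0.25    0.89]
Leontief inverse L = M⁻¹:
  [  1.4427    0.0973]
  [  0.4053    1.1509]
Total output x = L · d:
  x_0 = 1.4427·89 + 0.0973·80 = 136.1809
  x_1 = 0.4053·89 + 1.1509·80 = 128.1407
Output multipliers (column sums of L):
  Chemicals: 1.8479
  Electronics: 1.2482

Chemicals (1.8479)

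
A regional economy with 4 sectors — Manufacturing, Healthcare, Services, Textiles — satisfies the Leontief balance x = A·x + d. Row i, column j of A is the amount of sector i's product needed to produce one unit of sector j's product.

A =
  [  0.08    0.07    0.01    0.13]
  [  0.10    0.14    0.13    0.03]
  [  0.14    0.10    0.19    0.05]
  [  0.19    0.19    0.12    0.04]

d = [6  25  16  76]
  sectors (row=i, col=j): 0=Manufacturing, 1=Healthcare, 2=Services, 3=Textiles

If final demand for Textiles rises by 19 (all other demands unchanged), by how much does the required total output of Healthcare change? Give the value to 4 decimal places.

1.3905

Form M = I − A:
  [  0.92   -0.07   -0.01   -0.13]
  [ -0.10    0.86   -0.13   -0.03]
  [ -0.14   -0.10    0.81   -0.05]
  [ -0.19   -0.19   -0.12    0.96]
Leontief inverse L = M⁻¹:
  [  1.1444    0.1360    0.0600    0.1623]
  [  0.1792    1.2178    0.2085    0.0732]
  [  0.2379    0.1919    1.2839    0.1051]
  [  0.2917    0.2919    0.2136    1.1014]
Total output x = L · d:
  x_0 = 1.1444·6 + 0.1360·25 + 0.0600·16 + 0.1623·76 = 23.5646
  x_1 = 0.1792·6 + 1.2178·25 + 0.2085·16 + 0.0732·76 = 40.4180
  x_2 = 0.2379·6 + 0.1919·25 + 1.2839·16 + 0.1051·76 = 34.7525
  x_3 = 0.2917·6 + 0.2919·25 + 0.2136·16 + 1.1014·76 = 96.1740
Δx_1 = L[1,3] · Δd_3 = 0.0732 · 19 = 1.3905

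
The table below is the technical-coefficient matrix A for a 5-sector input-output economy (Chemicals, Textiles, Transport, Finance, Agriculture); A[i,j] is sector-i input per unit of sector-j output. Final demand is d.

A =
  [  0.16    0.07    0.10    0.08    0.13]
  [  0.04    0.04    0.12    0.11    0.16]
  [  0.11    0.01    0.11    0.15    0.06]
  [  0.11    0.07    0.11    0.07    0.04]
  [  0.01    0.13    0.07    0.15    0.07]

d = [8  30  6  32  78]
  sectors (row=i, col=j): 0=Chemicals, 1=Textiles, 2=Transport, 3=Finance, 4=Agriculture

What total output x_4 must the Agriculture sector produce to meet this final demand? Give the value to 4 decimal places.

Form M = I − A:
  [  0.84   -0.07   -0.10   -0.08   -0.13]
  [ -0.04    0.96   -0.12   -0.11   -0.16]
  [ -0.11   -0.01    0.89   -0.15   -0.06]
  [ -0.11   -0.07   -0.11    0.93   -0.04]
  [ -0.01   -0.13   -0.07   -0.15    0.93]
Leontief inverse L = M⁻¹:
  [  1.2509    0.1370    0.1999    0.1915    0.2196]
  [  0.1090    1.0976    0.2038    0.2085    0.2262]
  [  0.1914    0.0604    1.1922    0.2359    0.1242]
  [  0.1819    0.1136    0.1865    1.1516    0.1065]
  [  0.0724    0.1778    0.1504    0.2347    1.1358]
Total output x = L · d:
  x_0 = 1.2509·8 + 0.1370·30 + 0.1999·6 + 0.1915·32 + 0.2196·78 = 38.5684
  x_1 = 0.1090·8 + 1.0976·30 + 0.2038·6 + 0.2085·32 + 0.2262·78 = 59.3366
  x_2 = 0.1914·8 + 0.0604·30 + 1.1922·6 + 0.2359·32 + 0.1242·78 = 27.7330
  x_3 = 0.1819·8 + 0.1136·30 + 0.1865·6 + 1.1516·32 + 0.1065·78 = 51.1434
  x_4 = 0.0724·8 + 0.1778·30 + 0.1504·6 + 0.2347·32 + 1.1358·78 = 102.9164

102.9164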